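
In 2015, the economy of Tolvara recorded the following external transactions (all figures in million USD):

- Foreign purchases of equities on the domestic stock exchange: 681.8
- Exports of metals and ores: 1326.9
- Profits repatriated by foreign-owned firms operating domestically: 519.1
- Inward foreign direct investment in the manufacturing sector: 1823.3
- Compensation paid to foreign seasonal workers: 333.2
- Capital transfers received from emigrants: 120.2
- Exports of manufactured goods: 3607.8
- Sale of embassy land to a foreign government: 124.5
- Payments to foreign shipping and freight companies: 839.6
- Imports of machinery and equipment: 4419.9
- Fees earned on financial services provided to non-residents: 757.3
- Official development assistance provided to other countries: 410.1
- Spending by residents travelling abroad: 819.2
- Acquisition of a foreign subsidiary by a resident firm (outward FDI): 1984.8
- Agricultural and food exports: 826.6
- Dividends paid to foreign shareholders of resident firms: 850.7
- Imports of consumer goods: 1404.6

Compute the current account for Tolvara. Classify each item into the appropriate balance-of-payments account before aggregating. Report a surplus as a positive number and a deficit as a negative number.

Goods: 3607.8 + 826.6 - 4419.9 + 1326.9 - 1404.6 = -63.2
Services: -819.2 + 757.3 - 839.6 = -901.5
Primary income: -333.2 - 519.1 - 850.7 = -1703.0
Secondary income: -410.1
Current account = (-63.2) + (-901.5) + (-1703.0) + (-410.1) = -3077.8
(Excluded from the current account — financial account: foreign purchases of equities on the domestic stock exchange 681.8, inward foreign direct investment in the manufacturing sector 1823.3, acquisition of a foreign subsidiary by a resident firm (outward FDI) 1984.8; capital account: capital transfers received from emigrants 120.2, sale of embassy land to a foreign government 124.5.)

-3077.8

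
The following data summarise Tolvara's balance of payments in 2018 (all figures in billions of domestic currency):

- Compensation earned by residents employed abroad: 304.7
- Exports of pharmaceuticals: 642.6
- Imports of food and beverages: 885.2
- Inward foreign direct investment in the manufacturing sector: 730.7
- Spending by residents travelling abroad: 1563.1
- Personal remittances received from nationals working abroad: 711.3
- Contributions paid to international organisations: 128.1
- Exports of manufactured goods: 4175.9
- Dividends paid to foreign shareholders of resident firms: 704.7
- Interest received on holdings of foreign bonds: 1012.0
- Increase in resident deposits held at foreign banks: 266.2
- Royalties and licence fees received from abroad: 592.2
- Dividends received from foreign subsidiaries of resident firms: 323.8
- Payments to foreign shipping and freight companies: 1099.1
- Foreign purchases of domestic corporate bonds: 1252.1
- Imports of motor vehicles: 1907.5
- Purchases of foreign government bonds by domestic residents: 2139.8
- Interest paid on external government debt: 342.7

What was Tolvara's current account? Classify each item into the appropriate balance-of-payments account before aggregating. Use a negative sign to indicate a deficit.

Goods: -885.2 + 4175.9 + 642.6 - 1907.5 = 2025.8
Services: 592.2 - 1563.1 - 1099.1 = -2070.0
Primary income: 323.8 + 304.7 + 1012.0 - 704.7 - 342.7 = 593.1
Secondary income: -128.1 + 711.3 = 583.2
Current account = 2025.8 + (-2070.0) + 593.1 + 583.2 = 1132.1
(Excluded from the current account — financial account: inward foreign direct investment in the manufacturing sector 730.7, increase in resident deposits held at foreign banks 266.2, foreign purchases of domestic corporate bonds 1252.1, purchases of foreign government bonds by domestic residents 2139.8.)

1132.1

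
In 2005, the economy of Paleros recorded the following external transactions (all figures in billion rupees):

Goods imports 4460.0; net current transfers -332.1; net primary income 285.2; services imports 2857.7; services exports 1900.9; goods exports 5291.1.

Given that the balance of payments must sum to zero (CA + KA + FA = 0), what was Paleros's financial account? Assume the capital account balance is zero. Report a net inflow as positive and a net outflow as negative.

172.6

Goods balance = 5291.1 - 4460.0 = 831.1
Services balance = 1900.9 - 2857.7 = -956.8
Trade balance (goods + services) = 831.1 + (-956.8) = -125.7
Net primary income = 285.2
Net secondary income = -332.1
Current account = -125.7 + 285.2 + (-332.1) = -172.6
Financial account = -(-172.6) = 172.6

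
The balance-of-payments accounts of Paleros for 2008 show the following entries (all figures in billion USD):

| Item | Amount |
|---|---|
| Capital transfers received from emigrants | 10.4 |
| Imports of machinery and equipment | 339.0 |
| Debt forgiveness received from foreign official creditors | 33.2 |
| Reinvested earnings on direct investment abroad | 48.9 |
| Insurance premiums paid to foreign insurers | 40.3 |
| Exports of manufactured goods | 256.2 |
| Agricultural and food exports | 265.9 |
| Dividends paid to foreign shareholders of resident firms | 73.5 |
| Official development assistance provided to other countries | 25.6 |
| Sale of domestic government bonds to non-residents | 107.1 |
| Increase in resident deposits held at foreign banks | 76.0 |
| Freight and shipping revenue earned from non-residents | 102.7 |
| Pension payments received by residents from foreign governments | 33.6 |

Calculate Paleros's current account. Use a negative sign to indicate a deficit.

Goods: -339.0 + 265.9 + 256.2 = 183.1
Services: 102.7 - 40.3 = 62.4
Primary income: -73.5 + 48.9 = -24.6
Secondary income: 33.6 - 25.6 = 8.0
Current account = 183.1 + 62.4 + (-24.6) + 8.0 = 228.9
(Excluded from the current account — capital account: capital transfers received from emigrants 10.4, debt forgiveness received from foreign official creditors 33.2; financial account: sale of domestic government bonds to non-residents 107.1, increase in resident deposits held at foreign banks 76.0.)

228.9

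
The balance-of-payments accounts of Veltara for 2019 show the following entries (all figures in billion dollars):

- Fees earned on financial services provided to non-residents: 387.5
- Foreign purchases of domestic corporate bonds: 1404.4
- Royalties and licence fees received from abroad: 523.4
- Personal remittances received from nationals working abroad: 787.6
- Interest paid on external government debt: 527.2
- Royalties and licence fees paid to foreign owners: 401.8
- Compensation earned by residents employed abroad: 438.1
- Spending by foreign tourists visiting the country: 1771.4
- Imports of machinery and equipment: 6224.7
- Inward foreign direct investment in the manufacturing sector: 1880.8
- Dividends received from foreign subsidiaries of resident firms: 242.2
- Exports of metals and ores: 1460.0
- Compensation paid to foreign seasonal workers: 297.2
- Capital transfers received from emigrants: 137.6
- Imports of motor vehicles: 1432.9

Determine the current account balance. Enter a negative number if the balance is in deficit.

-3273.6

Goods: -6224.7 + 1460.0 - 1432.9 = -6197.6
Services: -401.8 + 387.5 + 1771.4 + 523.4 = 2280.5
Primary income: 438.1 - 297.2 + 242.2 - 527.2 = -144.1
Secondary income: 787.6
Current account = (-6197.6) + 2280.5 + (-144.1) + 787.6 = -3273.6
(Excluded from the current account — financial account: foreign purchases of domestic corporate bonds 1404.4, inward foreign direct investment in the manufacturing sector 1880.8; capital account: capital transfers received from emigrants 137.6.)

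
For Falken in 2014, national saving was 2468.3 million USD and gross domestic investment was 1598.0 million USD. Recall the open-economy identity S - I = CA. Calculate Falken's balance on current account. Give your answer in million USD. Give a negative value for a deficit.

870.3

S - I = CA (net lending to the rest of the world).
CA = S - I = 2468.3 - 1598.0 = 870.3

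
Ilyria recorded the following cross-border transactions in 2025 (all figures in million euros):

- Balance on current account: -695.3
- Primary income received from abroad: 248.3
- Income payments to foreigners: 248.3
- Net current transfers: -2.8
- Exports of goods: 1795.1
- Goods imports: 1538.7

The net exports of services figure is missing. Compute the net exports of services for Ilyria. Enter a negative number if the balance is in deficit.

Current account = goods balance + services balance + net primary income + net secondary income
Sum of the known components = 253.6
Net exports of services = CA - (known components) = -695.3 - 253.6 = -948.9

-948.9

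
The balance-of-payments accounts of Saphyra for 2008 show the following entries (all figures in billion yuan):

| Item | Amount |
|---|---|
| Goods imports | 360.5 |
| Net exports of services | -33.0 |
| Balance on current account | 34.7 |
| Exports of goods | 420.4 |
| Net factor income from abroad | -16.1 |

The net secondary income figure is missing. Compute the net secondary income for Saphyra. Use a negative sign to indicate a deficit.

23.9

Current account = goods balance + services balance + net primary income + net secondary income
Sum of the known components = 10.8
Net secondary income = CA - (known components) = 34.7 - 10.8 = 23.9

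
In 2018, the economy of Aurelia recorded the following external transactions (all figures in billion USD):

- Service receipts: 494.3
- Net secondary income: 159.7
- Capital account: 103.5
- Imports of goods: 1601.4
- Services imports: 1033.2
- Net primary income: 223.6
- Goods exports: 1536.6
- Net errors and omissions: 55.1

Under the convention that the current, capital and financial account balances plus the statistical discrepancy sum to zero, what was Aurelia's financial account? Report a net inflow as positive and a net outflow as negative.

61.8

Goods balance = 1536.6 - 1601.4 = -64.8
Services balance = 494.3 - 1033.2 = -538.9
Trade balance (goods + services) = -64.8 + (-538.9) = -603.7
Net primary income = 223.6
Net secondary income = 159.7
Current account = -603.7 + 223.6 + 159.7 = -220.4
Financial account = -(-220.4 + 103.5 + 55.1) = 61.8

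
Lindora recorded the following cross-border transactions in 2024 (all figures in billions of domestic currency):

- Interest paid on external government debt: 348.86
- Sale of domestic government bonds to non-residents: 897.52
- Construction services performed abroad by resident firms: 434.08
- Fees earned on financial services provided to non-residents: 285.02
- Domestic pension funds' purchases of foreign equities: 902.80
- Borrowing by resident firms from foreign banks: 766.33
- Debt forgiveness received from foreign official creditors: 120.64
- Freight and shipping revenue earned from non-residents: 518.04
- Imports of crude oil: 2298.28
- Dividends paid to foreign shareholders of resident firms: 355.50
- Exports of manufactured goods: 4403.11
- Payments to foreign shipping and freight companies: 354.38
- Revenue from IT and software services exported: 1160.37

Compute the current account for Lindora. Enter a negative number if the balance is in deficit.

Goods: -2298.28 + 4403.11 = 2104.83
Services: 285.02 - 354.38 + 1160.37 + 434.08 + 518.04 = 2043.13
Primary income: -348.86 - 355.50 = -704.36
Current account = 2104.83 + 2043.13 + (-704.36) = 3443.60
(Excluded from the current account — financial account: sale of domestic government bonds to non-residents 897.52, domestic pension funds' purchases of foreign equities 902.80, borrowing by resident firms from foreign banks 766.33; capital account: debt forgiveness received from foreign official creditors 120.64.)

3443.60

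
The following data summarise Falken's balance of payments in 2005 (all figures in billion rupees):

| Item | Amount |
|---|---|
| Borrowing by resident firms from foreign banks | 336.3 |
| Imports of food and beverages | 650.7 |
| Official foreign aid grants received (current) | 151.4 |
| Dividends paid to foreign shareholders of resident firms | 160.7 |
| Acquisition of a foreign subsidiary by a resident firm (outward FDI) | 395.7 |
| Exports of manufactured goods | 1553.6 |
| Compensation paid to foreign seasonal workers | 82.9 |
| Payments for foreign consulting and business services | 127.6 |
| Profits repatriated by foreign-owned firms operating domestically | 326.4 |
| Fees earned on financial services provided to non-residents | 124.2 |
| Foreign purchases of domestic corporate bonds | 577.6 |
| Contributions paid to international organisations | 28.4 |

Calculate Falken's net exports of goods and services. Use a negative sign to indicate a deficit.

Goods: 1553.6 - 650.7 = 902.9
Services: 124.2 - 127.6 = -3.4
Trade balance = 902.9 + (-3.4) = 899.5
(Excluded from the trade balance — financial account: borrowing by resident firms from foreign banks 336.3, acquisition of a foreign subsidiary by a resident firm (outward FDI) 395.7, foreign purchases of domestic corporate bonds 577.6; secondary income: official foreign aid grants received (current) 151.4, contributions paid to international organisations 28.4; primary income: dividends paid to foreign shareholders of resident firms 160.7, compensation paid to foreign seasonal workers 82.9, profits repatriated by foreign-owned firms operating domestically 326.4.)

899.5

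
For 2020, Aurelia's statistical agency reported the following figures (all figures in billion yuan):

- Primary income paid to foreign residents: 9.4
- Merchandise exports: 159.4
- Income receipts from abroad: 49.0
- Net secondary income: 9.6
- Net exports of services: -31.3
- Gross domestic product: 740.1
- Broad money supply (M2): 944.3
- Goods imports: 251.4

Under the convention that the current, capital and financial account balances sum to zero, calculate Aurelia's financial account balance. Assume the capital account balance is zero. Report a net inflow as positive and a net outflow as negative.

Goods balance = 159.4 - 251.4 = -92.0
Services balance = -31.3
Trade balance (goods + services) = -92.0 + (-31.3) = -123.3
Net primary income = 49.0 - 9.4 = 39.6
Net secondary income = 9.6
Current account = -123.3 + 39.6 + 9.6 = -74.1
Financial account = -(-74.1) = 74.1

74.1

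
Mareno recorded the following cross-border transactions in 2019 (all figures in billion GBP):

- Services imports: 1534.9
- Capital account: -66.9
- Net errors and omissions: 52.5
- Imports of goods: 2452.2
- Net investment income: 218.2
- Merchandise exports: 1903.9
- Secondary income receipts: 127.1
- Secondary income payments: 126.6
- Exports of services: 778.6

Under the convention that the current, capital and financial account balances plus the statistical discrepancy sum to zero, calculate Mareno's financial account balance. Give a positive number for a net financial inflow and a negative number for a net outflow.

1100.3

Goods balance = 1903.9 - 2452.2 = -548.3
Services balance = 778.6 - 1534.9 = -756.3
Trade balance (goods + services) = -548.3 + (-756.3) = -1304.6
Net primary income = 218.2
Net secondary income = 127.1 - 126.6 = 0.5
Current account = -1304.6 + 218.2 + 0.5 = -1085.9
Financial account = -(-1085.9 + (-66.9) + 52.5) = 1100.3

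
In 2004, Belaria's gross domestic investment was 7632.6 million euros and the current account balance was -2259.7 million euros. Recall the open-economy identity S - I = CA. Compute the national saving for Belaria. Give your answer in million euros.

5372.9

S = I + CA = 7632.6 + (-2259.7) = 5372.9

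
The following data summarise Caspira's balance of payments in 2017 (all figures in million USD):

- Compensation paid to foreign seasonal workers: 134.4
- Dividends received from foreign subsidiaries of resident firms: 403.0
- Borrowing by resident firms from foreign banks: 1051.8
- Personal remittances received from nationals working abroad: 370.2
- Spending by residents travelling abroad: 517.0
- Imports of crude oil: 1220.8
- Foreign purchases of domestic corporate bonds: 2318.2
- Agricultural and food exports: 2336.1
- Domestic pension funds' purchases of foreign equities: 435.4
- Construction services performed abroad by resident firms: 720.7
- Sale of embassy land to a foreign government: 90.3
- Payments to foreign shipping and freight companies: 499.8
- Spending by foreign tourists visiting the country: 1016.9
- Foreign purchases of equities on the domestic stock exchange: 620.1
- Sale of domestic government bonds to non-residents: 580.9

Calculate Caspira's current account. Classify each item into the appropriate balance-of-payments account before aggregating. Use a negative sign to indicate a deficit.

Goods: 2336.1 - 1220.8 = 1115.3
Services: 1016.9 + 720.7 - 517.0 - 499.8 = 720.8
Primary income: -134.4 + 403.0 = 268.6
Secondary income: 370.2
Current account = 1115.3 + 720.8 + 268.6 + 370.2 = 2474.9
(Excluded from the current account — financial account: borrowing by resident firms from foreign banks 1051.8, foreign purchases of domestic corporate bonds 2318.2, domestic pension funds' purchases of foreign equities 435.4, foreign purchases of equities on the domestic stock exchange 620.1, sale of domestic government bonds to non-residents 580.9; capital account: sale of embassy land to a foreign government 90.3.)

2474.9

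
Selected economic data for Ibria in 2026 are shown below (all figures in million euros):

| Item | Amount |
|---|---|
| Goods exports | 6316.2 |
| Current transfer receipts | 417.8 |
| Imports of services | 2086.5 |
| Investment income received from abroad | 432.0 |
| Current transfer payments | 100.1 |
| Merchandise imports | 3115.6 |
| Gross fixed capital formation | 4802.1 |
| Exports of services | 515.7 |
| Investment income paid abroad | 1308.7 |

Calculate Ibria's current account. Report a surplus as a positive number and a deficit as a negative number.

Goods balance = 6316.2 - 3115.6 = 3200.6
Services balance = 515.7 - 2086.5 = -1570.8
Trade balance (goods + services) = 3200.6 + (-1570.8) = 1629.8
Net primary income = 432.0 - 1308.7 = -876.7
Net secondary income = 417.8 - 100.1 = 317.7
Current account = 1629.8 + (-876.7) + 317.7 = 1070.8

1070.8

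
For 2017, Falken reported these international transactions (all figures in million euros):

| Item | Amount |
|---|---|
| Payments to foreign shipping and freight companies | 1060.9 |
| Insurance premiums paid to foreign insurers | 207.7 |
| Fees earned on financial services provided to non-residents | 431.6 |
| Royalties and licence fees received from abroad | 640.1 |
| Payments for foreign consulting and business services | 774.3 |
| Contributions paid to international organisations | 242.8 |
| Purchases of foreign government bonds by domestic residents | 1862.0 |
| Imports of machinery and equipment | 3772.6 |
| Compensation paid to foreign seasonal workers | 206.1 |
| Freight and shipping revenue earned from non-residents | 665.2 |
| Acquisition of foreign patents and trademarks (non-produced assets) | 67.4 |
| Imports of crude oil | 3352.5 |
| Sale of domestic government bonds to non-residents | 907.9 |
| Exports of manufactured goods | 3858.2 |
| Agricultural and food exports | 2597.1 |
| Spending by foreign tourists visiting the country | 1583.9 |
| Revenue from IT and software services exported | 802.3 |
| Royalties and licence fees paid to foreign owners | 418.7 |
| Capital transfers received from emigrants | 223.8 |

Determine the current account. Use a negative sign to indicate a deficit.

542.8

Goods: -3772.6 - 3352.5 + 2597.1 + 3858.2 = -669.8
Services: -418.7 - 207.7 - 774.3 + 640.1 - 1060.9 + 665.2 + 1583.9 + 802.3 + 431.6 = 1661.5
Primary income: -206.1
Secondary income: -242.8
Current account = (-669.8) + 1661.5 + (-206.1) + (-242.8) = 542.8
(Excluded from the current account — financial account: purchases of foreign government bonds by domestic residents 1862.0, sale of domestic government bonds to non-residents 907.9; capital account: acquisition of foreign patents and trademarks (non-produced assets) 67.4, capital transfers received from emigrants 223.8.)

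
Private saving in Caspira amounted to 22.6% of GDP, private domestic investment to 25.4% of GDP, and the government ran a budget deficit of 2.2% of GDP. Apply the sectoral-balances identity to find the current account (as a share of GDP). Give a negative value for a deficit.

By the sectoral-balances identity, CA = (S_private - I) + (T - G).
Private balance = 22.6 - 25.4 = -2.8
Government balance (T - G) = -2.2
CA = -2.8 + (-2.2) = -5.0

-5.0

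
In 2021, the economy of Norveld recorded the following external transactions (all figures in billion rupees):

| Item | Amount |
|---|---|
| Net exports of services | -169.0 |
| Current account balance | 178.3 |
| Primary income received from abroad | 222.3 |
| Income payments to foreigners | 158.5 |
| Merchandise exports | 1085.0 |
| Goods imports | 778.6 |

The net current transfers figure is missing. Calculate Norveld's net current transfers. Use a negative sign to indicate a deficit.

Current account = goods balance + services balance + net primary income + net secondary income
Sum of the known components = 201.2
Net current transfers = CA - (known components) = 178.3 - 201.2 = -22.9

-22.9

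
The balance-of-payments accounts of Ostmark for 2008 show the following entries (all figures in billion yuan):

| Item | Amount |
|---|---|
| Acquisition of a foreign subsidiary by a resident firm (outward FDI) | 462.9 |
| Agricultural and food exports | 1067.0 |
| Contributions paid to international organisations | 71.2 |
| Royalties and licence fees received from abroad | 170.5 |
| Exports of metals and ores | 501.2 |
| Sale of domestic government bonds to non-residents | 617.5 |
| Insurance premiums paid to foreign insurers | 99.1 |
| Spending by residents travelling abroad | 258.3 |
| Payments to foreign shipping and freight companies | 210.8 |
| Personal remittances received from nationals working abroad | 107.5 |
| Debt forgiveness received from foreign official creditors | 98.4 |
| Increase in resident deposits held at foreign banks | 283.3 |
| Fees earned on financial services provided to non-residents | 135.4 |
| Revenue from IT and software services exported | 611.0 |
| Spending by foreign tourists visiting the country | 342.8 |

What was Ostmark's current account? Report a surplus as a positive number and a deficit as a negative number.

Goods: 501.2 + 1067.0 = 1568.2
Services: -99.1 + 170.5 + 342.8 - 258.3 - 210.8 + 135.4 + 611.0 = 691.5
Secondary income: 107.5 - 71.2 = 36.3
Current account = 1568.2 + 691.5 + 36.3 = 2296.0
(Excluded from the current account — financial account: acquisition of a foreign subsidiary by a resident firm (outward FDI) 462.9, sale of domestic government bonds to non-residents 617.5, increase in resident deposits held at foreign banks 283.3; capital account: debt forgiveness received from foreign official creditors 98.4.)

2296.0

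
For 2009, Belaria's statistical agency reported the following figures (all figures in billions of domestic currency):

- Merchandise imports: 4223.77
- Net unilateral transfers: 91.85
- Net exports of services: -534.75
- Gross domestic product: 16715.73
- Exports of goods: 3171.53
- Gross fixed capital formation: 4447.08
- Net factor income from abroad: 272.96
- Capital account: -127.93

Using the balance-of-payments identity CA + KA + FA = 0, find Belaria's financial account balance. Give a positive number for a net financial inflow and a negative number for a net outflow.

1350.11

Goods balance = 3171.53 - 4223.77 = -1052.24
Services balance = -534.75
Trade balance (goods + services) = -1052.24 + (-534.75) = -1586.99
Net primary income = 272.96
Net secondary income = 91.85
Current account = -1586.99 + 272.96 + 91.85 = -1222.18
Financial account = -(-1222.18 + (-127.93)) = 1350.11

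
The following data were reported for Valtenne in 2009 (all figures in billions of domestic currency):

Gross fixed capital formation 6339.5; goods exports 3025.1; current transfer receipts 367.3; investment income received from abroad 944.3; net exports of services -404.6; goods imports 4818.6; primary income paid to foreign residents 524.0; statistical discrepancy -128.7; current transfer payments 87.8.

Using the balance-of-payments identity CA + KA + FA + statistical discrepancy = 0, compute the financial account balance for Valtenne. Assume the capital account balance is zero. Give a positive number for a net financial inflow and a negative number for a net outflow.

1627.0

Goods balance = 3025.1 - 4818.6 = -1793.5
Services balance = -404.6
Trade balance (goods + services) = -1793.5 + (-404.6) = -2198.1
Net primary income = 944.3 - 524.0 = 420.3
Net secondary income = 367.3 - 87.8 = 279.5
Current account = -2198.1 + 420.3 + 279.5 = -1498.3
Financial account = -(-1498.3 + (-128.7)) = 1627.0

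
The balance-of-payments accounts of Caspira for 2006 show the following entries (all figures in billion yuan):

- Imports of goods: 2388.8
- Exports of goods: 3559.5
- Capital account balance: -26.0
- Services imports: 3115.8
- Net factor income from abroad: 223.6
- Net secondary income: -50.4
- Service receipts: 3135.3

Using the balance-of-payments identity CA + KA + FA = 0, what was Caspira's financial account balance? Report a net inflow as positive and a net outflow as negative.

-1337.4

Goods balance = 3559.5 - 2388.8 = 1170.7
Services balance = 3135.3 - 3115.8 = 19.5
Trade balance (goods + services) = 1170.7 + 19.5 = 1190.2
Net primary income = 223.6
Net secondary income = -50.4
Current account = 1190.2 + 223.6 + (-50.4) = 1363.4
Financial account = -(1363.4 + (-26.0)) = -1337.4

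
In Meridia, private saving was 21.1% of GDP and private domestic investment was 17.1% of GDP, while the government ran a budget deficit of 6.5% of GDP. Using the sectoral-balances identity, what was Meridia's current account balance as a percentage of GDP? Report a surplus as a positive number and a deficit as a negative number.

-2.5

By the sectoral-balances identity, CA = (S_private - I) + (T - G).
Private balance = 21.1 - 17.1 = 4.0
Government balance (T - G) = -6.5
CA = 4.0 + (-6.5) = -2.5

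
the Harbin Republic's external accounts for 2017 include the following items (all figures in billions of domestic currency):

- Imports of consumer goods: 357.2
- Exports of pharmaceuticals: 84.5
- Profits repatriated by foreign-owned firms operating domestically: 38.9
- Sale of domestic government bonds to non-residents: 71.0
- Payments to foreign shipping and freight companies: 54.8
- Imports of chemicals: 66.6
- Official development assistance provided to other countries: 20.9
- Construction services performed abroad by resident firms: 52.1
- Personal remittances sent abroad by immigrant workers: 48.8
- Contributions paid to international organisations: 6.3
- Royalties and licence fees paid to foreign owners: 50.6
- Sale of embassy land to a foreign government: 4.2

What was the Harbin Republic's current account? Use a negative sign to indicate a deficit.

-507.5

Goods: 84.5 - 66.6 - 357.2 = -339.3
Services: 52.1 - 54.8 - 50.6 = -53.3
Primary income: -38.9
Secondary income: -20.9 - 6.3 - 48.8 = -76.0
Current account = (-339.3) + (-53.3) + (-38.9) + (-76.0) = -507.5
(Excluded from the current account — financial account: sale of domestic government bonds to non-residents 71.0; capital account: sale of embassy land to a foreign government 4.2.)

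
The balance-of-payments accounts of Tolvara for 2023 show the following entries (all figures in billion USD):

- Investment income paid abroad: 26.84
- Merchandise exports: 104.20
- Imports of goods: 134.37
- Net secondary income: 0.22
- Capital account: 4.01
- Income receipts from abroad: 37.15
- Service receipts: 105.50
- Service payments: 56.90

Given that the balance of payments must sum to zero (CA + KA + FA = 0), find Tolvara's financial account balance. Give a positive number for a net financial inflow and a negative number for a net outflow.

Goods balance = 104.20 - 134.37 = -30.17
Services balance = 105.50 - 56.90 = 48.60
Trade balance (goods + services) = -30.17 + 48.60 = 18.43
Net primary income = 37.15 - 26.84 = 10.31
Net secondary income = 0.22
Current account = 18.43 + 10.31 + 0.22 = 28.96
Financial account = -(28.96 + 4.01) = -32.97

-32.97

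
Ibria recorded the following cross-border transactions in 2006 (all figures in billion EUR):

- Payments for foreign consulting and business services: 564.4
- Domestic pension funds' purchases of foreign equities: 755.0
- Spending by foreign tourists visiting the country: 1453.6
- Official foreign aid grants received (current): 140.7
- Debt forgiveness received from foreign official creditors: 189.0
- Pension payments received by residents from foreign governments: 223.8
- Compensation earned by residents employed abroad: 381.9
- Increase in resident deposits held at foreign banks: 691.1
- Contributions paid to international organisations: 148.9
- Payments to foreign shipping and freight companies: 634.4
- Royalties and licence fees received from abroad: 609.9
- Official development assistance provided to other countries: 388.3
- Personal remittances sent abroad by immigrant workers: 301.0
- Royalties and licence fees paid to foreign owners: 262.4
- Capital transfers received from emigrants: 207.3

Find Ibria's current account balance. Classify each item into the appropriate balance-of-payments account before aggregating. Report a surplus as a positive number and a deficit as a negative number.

510.5

Services: -262.4 + 1453.6 + 609.9 - 634.4 - 564.4 = 602.3
Primary income: 381.9
Secondary income: 140.7 - 148.9 - 388.3 - 301.0 + 223.8 = -473.7
Current account = 602.3 + 381.9 + (-473.7) = 510.5
(Excluded from the current account — financial account: domestic pension funds' purchases of foreign equities 755.0, increase in resident deposits held at foreign banks 691.1; capital account: debt forgiveness received from foreign official creditors 189.0, capital transfers received from emigrants 207.3.)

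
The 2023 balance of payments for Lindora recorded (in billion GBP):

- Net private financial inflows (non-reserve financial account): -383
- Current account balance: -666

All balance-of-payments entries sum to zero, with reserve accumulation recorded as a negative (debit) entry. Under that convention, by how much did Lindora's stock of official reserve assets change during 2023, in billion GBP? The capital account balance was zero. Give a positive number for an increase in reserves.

Official reserve transactions balance = -((-666) + (-383)) = 1049
An accumulation of reserves is recorded as a debit (negative entry), so the change in the stock of reserves is the negative of that balance.
Change in official reserves = -(1049) = -1049

-1049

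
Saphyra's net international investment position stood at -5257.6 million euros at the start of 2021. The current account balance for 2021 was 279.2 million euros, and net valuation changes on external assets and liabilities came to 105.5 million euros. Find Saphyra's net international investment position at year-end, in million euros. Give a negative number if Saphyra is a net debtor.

Change in NIIP = current account + net valuation change = 279.2 + 105.5 = 384.7
End-of-year NIIP = -5257.6 + 384.7 = -4872.9

-4872.9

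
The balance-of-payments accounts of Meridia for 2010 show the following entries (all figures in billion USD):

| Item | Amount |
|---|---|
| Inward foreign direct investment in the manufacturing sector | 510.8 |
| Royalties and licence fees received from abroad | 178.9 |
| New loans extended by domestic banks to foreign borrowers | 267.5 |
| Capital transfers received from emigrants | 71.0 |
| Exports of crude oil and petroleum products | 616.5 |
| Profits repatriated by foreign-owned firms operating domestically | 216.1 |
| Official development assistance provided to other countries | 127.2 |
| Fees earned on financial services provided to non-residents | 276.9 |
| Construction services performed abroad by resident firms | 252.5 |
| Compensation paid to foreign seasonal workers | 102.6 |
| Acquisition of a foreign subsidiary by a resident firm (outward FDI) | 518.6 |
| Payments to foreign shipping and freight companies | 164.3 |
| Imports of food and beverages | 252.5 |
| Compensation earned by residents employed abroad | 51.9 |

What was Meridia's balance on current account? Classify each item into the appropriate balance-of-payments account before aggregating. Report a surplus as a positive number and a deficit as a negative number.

514.0

Goods: -252.5 + 616.5 = 364.0
Services: 276.9 + 252.5 - 164.3 + 178.9 = 544.0
Primary income: 51.9 - 216.1 - 102.6 = -266.8
Secondary income: -127.2
Current account = 364.0 + 544.0 + (-266.8) + (-127.2) = 514.0
(Excluded from the current account — financial account: inward foreign direct investment in the manufacturing sector 510.8, new loans extended by domestic banks to foreign borrowers 267.5, acquisition of a foreign subsidiary by a resident firm (outward FDI) 518.6; capital account: capital transfers received from emigrants 71.0.)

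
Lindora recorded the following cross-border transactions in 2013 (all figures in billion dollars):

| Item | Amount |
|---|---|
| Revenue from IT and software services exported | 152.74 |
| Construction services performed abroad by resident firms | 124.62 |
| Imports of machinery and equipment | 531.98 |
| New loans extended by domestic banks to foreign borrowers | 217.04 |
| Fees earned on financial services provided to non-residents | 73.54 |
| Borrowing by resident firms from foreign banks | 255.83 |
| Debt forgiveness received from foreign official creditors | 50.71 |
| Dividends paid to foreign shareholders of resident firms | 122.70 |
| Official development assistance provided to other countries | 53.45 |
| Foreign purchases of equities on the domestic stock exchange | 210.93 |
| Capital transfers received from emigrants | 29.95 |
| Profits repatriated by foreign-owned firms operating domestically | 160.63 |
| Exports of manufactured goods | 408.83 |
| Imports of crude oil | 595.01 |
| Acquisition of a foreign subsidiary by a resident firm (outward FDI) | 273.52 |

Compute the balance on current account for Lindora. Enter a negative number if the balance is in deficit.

-704.04

Goods: -531.98 - 595.01 + 408.83 = -718.16
Services: 152.74 + 73.54 + 124.62 = 350.90
Primary income: -122.70 - 160.63 = -283.33
Secondary income: -53.45
Current account = (-718.16) + 350.90 + (-283.33) + (-53.45) = -704.04
(Excluded from the current account — financial account: new loans extended by domestic banks to foreign borrowers 217.04, borrowing by resident firms from foreign banks 255.83, foreign purchases of equities on the domestic stock exchange 210.93, acquisition of a foreign subsidiary by a resident firm (outward FDI) 273.52; capital account: debt forgiveness received from foreign official creditors 50.71, capital transfers received from emigrants 29.95.)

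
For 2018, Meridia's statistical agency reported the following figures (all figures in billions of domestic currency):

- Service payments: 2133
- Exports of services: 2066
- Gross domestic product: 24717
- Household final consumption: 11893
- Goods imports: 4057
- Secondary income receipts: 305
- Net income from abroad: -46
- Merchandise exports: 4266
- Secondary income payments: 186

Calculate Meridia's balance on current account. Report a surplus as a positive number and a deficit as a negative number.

Goods balance = 4266 - 4057 = 209
Services balance = 2066 - 2133 = -67
Trade balance (goods + services) = 209 + (-67) = 142
Net primary income = -46
Net secondary income = 305 - 186 = 119
Current account = 142 + (-46) + 119 = 215

215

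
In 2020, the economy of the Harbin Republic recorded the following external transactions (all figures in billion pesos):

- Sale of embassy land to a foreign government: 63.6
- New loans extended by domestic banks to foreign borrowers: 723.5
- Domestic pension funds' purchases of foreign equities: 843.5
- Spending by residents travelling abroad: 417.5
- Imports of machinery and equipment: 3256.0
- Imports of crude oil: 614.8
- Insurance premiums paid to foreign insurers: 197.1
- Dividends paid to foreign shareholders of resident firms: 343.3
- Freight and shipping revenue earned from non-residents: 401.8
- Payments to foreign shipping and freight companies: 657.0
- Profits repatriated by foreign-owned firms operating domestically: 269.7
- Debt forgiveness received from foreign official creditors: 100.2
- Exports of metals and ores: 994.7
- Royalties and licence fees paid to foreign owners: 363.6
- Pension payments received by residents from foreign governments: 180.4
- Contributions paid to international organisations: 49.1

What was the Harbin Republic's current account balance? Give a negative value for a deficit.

Goods: -3256.0 - 614.8 + 994.7 = -2876.1
Services: -363.6 - 197.1 - 657.0 + 401.8 - 417.5 = -1233.4
Primary income: -269.7 - 343.3 = -613.0
Secondary income: 180.4 - 49.1 = 131.3
Current account = (-2876.1) + (-1233.4) + (-613.0) + 131.3 = -4591.2
(Excluded from the current account — capital account: sale of embassy land to a foreign government 63.6, debt forgiveness received from foreign official creditors 100.2; financial account: new loans extended by domestic banks to foreign borrowers 723.5, domestic pension funds' purchases of foreign equities 843.5.)

-4591.2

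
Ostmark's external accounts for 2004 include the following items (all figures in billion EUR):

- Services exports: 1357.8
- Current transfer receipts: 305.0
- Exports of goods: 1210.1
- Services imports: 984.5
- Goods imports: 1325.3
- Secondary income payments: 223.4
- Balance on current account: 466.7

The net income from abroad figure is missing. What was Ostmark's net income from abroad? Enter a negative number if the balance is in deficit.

127.0

Current account = goods balance + services balance + net primary income + net secondary income
Sum of the known components = 339.7
Net income from abroad = CA - (known components) = 466.7 - 339.7 = 127.0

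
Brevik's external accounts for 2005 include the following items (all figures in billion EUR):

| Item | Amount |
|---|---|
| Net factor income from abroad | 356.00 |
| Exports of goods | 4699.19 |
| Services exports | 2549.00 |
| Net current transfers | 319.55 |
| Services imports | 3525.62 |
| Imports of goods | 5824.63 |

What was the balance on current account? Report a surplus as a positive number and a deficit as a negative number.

-1426.51

Goods balance = 4699.19 - 5824.63 = -1125.44
Services balance = 2549.00 - 3525.62 = -976.62
Trade balance (goods + services) = -1125.44 + (-976.62) = -2102.06
Net primary income = 356.00
Net secondary income = 319.55
Current account = -2102.06 + 356.00 + 319.55 = -1426.51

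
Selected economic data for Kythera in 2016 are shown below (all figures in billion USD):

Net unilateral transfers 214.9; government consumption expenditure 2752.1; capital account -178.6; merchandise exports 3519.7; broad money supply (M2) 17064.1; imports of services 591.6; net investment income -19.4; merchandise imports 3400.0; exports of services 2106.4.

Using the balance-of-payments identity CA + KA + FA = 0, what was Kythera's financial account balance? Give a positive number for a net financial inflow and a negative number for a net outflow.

Goods balance = 3519.7 - 3400.0 = 119.7
Services balance = 2106.4 - 591.6 = 1514.8
Trade balance (goods + services) = 119.7 + 1514.8 = 1634.5
Net primary income = -19.4
Net secondary income = 214.9
Current account = 1634.5 + (-19.4) + 214.9 = 1830.0
Financial account = -(1830.0 + (-178.6)) = -1651.4

-1651.4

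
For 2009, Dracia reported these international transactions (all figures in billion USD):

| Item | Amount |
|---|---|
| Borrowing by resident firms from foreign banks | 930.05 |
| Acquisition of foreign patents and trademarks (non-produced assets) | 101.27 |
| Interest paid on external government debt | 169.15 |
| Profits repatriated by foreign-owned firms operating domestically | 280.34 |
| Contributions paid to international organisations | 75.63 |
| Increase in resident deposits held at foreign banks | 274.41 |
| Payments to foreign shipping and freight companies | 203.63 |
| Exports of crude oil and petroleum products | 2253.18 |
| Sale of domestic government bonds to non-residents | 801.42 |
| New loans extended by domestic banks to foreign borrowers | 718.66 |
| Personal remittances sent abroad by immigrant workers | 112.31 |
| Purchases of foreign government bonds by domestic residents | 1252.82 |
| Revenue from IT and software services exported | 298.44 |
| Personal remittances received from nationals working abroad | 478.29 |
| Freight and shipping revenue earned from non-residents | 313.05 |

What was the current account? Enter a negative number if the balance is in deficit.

Goods: 2253.18
Services: -203.63 + 298.44 + 313.05 = 407.86
Primary income: -169.15 - 280.34 = -449.49
Secondary income: -75.63 + 478.29 - 112.31 = 290.35
Current account = 2253.18 + 407.86 + (-449.49) + 290.35 = 2501.90
(Excluded from the current account — financial account: borrowing by resident firms from foreign banks 930.05, increase in resident deposits held at foreign banks 274.41, sale of domestic government bonds to non-residents 801.42, new loans extended by domestic banks to foreign borrowers 718.66, purchases of foreign government bonds by domestic residents 1252.82; capital account: acquisition of foreign patents and trademarks (non-produced assets) 101.27.)

2501.90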